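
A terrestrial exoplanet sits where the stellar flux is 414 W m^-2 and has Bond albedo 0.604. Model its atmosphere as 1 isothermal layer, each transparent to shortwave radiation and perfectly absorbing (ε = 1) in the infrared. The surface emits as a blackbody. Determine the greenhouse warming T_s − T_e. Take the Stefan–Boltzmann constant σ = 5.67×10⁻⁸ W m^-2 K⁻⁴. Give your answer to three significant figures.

31.0 K

The effective emission temperature is T_e = [S(1−α)/(4σ)]^¼ = 164.0 K.
T_s = (N+1)^(1/4)·T_e = 195.0 K.
So the greenhouse effect raises the surface by 195.0 − 164.0 = 31.02 K.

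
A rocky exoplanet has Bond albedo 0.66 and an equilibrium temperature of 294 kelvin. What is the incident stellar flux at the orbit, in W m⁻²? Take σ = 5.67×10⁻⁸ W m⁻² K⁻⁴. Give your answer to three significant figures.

Invert the energy balance for S: S = 4σT⁴/(1−α).
σT⁴ = 5.67×10⁻⁸·(294)⁴ = 423.6 W m⁻².
S = 4·423.6/0.34 = 4984 W m⁻².

4980 W m⁻²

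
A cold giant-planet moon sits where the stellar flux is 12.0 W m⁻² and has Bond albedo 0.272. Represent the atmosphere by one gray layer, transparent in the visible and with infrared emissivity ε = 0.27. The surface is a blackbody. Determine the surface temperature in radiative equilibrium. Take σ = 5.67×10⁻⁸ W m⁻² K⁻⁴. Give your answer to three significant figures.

At the top of the atmosphere, σT_e⁴ = S(1−α)/4 = 2.184 W m⁻², giving T_e = 78.78 K.
Surface balance with a leaky layer gives σT_s⁴ = σT_e⁴·2/(2−ε), so T_s = T_e·[2/(2−0.27)]^(1/4) = 81.69 K.

81.7 K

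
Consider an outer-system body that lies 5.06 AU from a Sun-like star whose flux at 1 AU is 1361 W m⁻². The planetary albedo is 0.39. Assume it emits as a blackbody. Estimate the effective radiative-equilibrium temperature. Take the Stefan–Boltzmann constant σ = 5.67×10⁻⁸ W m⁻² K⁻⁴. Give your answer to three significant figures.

109 K

By the inverse-square law, S = 1361/5.06² = 53.16 W m⁻².
Averaging over the sphere, the absorbed flux is S(1−α)/4 = 8.106 W m⁻².
Set σT⁴ = 8.106 → T = (8.106/σ)^(1/4) = 109.3 K.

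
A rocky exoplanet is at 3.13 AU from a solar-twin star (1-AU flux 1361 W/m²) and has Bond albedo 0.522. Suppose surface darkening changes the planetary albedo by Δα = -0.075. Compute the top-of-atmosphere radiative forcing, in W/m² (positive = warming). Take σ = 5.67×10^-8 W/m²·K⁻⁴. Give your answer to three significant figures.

Flux at the orbit: S = 1361/(3.13)² = 138.9 W/m².
ΔF = −(S/4)Δα = −(138.9/4)×(-0.075) = 2.605 W/m².

2.60 W/m²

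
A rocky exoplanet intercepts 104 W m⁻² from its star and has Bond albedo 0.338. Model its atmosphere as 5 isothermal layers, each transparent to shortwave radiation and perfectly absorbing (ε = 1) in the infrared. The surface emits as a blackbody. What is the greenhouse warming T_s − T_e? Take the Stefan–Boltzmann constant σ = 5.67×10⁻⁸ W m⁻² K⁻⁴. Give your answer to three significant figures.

Top-of-atmosphere balance: σT_e⁴ = S(1−α)/4 = 17.21 W m⁻² → T_e = 132.0 K.
T_s = (N+1)^(1/4)·T_e = 206.6 K.
Warming: T_s − T_e = 74.59 K.

74.6 K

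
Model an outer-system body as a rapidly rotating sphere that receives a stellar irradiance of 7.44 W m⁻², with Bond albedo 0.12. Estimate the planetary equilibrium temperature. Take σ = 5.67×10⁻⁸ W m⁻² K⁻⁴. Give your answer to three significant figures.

73.3 K

Absorbed flux (global mean): S(1−α)/4 = 7.440·0.88/4 = 1.637 W m⁻².
Balancing against σT⁴: T = (1.637/5.67×10⁻⁸)^(1/4) = 73.30 K.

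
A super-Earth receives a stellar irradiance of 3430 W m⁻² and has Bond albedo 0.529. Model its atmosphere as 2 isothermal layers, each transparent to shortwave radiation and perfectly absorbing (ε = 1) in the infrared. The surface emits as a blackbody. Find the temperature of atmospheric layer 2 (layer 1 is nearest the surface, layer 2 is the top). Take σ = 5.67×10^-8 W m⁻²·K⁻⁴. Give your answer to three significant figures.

291 K

Top-of-atmosphere balance: σT_e⁴ = S(1−α)/4 = 403.9 W m⁻² → T_e = 290.5 K.
In the N-layer model, layer k (counted from the surface) has T_k = (N+1−k)^(1/4)·T_e.
T_2 = (1)^(1/4)·290.5 = 290.5 K.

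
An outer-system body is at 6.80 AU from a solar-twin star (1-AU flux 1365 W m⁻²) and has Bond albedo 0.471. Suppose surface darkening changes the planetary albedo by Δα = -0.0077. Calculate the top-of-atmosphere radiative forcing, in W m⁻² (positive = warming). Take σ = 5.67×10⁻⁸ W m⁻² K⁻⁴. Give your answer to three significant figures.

Flux at the orbit: S = 1365/(6.80)² = 29.52 W m⁻².
The change in absorbed flux is Δ[S(1−α)/4] = −SΔα/4 = 0.05683 W m⁻².

0.0568 W m⁻²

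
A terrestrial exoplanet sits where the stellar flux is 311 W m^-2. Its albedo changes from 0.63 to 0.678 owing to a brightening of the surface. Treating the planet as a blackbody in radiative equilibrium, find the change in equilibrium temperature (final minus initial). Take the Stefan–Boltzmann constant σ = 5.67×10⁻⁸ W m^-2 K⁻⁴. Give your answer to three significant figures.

Before: T₁ = [311.0·0.37/(4σ)]^(1/4) = 150.1 K.
Final:   T₂ = [S(1−0.678)/(4σ)]^(1/4) = 145.0 K.
Change: 145.0 − 150.1 = -5.124 K.

-5.12 kelvin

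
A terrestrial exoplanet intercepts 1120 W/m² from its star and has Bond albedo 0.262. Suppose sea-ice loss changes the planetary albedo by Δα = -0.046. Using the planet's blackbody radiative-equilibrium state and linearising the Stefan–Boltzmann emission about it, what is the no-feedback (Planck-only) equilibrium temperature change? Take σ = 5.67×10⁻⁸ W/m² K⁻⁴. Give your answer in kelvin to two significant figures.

Unperturbed T_e = [1120·(1−0.262)/(4σ)]^¼ = 245.7 K.
TOA radiative forcing: ΔF = −S·Δα/4 = −1120·(-0.046)/4 = 12.88 W/m².
Planck response: λ_P = 4σT_e³ = 4·5.67×10⁻⁸·(245.7)³ = 3.364 W/m²/K.
Hence the no-feedback warming is ΔF/(4σT_e³) = 3.83 K.

3.8 kelvin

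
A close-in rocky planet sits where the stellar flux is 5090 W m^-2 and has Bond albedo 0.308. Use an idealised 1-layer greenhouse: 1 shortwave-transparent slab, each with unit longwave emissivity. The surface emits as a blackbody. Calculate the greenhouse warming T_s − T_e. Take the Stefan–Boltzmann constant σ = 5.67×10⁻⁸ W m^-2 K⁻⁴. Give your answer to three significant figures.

66.8 K

The effective emission temperature is T_e = [S(1−α)/(4σ)]^¼ = 353.0 K.
T_s = (N+1)^(1/4)·T_e = 419.8 K.
Warming: T_s − T_e = 66.79 K.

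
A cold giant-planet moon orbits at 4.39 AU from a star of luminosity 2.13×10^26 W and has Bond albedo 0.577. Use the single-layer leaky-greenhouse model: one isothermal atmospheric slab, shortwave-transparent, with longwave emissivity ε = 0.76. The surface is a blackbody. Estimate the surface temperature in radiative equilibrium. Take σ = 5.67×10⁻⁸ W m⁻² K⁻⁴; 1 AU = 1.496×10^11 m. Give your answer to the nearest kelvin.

104 K

d = 4.39 × 1.496×10^11 m = 6.567×10^11 m.
Flux at the orbit: S = L/(4πd²) = 2.13×10^26/(4π·(6.57×10^11)²) = 39.30 W m⁻².
At the top of the atmosphere, σT_e⁴ = S(1−α)/4 = 4.156 W m⁻², giving T_e = 92.53 K.
For a single slab of emissivity ε, T_s⁴ = 2T_e⁴/(2−ε); thus T_s = 92.53·(1.613)^(1/4) = 104.3 K.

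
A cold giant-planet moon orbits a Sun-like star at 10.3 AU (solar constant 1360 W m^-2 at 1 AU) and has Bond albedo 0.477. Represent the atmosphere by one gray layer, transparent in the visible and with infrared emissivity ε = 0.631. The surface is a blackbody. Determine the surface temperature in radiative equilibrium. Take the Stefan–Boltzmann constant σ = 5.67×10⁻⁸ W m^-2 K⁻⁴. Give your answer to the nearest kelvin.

81 K

Flux at the orbit: S = 1360/(10.3)² = 12.82 W m^-2.
At the top of the atmosphere, σT_e⁴ = S(1−α)/4 = 1.676 W m^-2, giving T_e = 73.74 K.
Surface balance with a leaky layer gives σT_s⁴ = σT_e⁴·2/(2−ε), so T_s = T_e·[2/(2−0.631)]^(1/4) = 81.07 K.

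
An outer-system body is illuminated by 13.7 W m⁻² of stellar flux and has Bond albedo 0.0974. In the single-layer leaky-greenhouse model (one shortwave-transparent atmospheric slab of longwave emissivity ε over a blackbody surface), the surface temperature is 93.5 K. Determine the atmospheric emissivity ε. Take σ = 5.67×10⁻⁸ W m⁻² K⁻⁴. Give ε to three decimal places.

0.573

First, T_e = [13.70·(1−0.0974)/(4σ)]^(1/4) = 85.93 K.
Inverting T_s⁴ = 2T_e⁴/(2−ε): (T_e/T_s)⁴ = 0.7134, so ε = 2(1 − 0.7134) = 0.5732.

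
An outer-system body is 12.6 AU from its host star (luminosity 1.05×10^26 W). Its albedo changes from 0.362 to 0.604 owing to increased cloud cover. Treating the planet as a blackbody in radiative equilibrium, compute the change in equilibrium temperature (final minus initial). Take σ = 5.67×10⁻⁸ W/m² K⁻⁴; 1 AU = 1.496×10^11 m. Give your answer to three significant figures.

d = 12.6 × 1.496×10^11 m = 1.885×10^12 m.
Spreading L over a sphere of radius d: S = 1.05×10^26/(4π·1.88×10^12²) = 2.352 W/m².
Initial: T₁ = [S(1−0.362)/(4σ)]^(1/4) = 50.72 K.
After:  T₂ = [2.352·0.396/(4σ)]^(1/4) = 45.01 K.
Change: 45.01 − 50.72 = -5.700 K.

-5.70 K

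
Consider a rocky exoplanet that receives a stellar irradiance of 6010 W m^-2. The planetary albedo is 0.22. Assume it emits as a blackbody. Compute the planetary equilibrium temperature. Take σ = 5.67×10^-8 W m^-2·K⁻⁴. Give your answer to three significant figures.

Absorbed flux (global mean): S(1−α)/4 = 6010·0.78/4 = 1172 W m^-2.
In equilibrium σT⁴ equals this, so T = 379.2 K.

379 kelvin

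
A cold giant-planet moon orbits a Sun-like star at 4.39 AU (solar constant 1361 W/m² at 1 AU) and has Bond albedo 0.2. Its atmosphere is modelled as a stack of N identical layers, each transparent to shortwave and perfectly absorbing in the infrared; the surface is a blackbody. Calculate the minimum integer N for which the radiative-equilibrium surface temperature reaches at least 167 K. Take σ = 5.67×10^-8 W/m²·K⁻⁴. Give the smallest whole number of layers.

3

Irradiance scales as 1/d², so S = 1361 W/m² × (1/4.39)² = 70.62 W/m².
Top-of-atmosphere balance: σT_e⁴ = S(1−α)/4 = 14.12 W/m² → T_e = 125.6 K.
Since T_s⁴ = (N+1)T_e⁴, we need N ≥ (T_s/T_e)⁴ − 1 = 2.122.
So N ≥ 2.122; the smallest integer is N = 3.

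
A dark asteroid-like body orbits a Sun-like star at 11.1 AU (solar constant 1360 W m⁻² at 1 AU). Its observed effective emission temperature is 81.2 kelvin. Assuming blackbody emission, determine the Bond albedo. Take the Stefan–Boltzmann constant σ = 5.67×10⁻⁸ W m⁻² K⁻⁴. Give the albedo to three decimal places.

By the inverse-square law, S = 1360/11.1² = 11.04 W m⁻².
Energy balance: S(1−α)/4 = σT⁴, so 1−α = 4σT⁴/S.
σT⁴ = 2.465 W m⁻², so 4σT⁴ = 9.860 W m⁻².
1−α = 9.860/11.04 = 0.8933, so α = 0.1067.

0.107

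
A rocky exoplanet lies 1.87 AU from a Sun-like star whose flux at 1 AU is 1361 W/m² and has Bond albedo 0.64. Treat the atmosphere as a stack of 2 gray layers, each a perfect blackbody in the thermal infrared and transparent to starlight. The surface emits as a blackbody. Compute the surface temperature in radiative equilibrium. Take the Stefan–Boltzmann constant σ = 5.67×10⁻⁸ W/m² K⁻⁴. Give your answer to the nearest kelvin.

207 K

By the inverse-square law, S = 1361/1.87² = 389.2 W/m².
OLR = S(1−α)/4 = 35.03 W/m²; the top layer radiates at T_e = 157.7 K.
For an N-layer opaque stack, T_s⁴ = (N+1)T_e⁴, hence T_s = (3)^(1/4)×157.7 K = 207.5 K.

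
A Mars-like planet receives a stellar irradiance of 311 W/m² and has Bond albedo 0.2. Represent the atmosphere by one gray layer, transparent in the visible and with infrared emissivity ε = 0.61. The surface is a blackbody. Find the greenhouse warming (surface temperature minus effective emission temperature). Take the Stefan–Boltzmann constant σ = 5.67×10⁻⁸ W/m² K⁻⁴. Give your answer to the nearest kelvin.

Effective emission temperature (TOA balance): σT_e⁴ = S(1−α)/4 = 62.20 W/m² → T_e = 182.0 K.
For a single slab of emissivity ε, T_s⁴ = 2T_e⁴/(2−ε); thus T_s = 182.0·(1.439)^(1/4) = 199.3 K.
Greenhouse warming: T_s − T_e = 17.33 K.

17 K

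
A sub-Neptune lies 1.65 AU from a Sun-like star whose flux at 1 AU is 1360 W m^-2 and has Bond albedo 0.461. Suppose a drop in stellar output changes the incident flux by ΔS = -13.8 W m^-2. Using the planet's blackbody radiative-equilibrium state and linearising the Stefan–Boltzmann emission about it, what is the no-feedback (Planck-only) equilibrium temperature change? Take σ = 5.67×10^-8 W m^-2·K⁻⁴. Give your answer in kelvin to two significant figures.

-1.3 K

Irradiance scales as 1/d², so S = 1360 W m^-2 × (1/1.65)² = 499.5 W m^-2.
Reference equilibrium: T_e = [S(1−α)/(4σ)]^(1/4) = 185.6 K.
TOA radiative forcing: ΔF = (1−α)ΔS/4 = 0.539·(-13.8)/4 = -1.860 W m^-2.
Planck response: λ_P = 4σT_e³ = 4·5.67×10⁻⁸·(185.6)³ = 1.451 W m^-2/K.
So ΔT₀ = -1.860/1.451 = -1.28 K.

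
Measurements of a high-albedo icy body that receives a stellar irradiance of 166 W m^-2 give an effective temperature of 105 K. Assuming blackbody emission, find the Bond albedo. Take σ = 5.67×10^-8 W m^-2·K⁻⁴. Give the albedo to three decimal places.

Energy balance: S(1−α)/4 = σT⁴, so 1−α = 4σT⁴/S.
4σT⁴ = 4·5.67×10⁻⁸·(105)⁴ = 27.57 W m^-2.
Hence α = 1 − 27.57/166.0 = 0.8339.

0.834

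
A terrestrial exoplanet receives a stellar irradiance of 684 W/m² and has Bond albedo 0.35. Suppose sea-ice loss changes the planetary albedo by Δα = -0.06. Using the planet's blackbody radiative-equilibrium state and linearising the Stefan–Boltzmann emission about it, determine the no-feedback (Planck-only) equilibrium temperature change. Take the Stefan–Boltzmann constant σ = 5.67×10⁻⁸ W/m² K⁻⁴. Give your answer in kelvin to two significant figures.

4.9 K

Unperturbed T_e = [684.0·(1−0.35)/(4σ)]^¼ = 210.4 K.
The change in absorbed flux is Δ[S(1−α)/4] = −SΔα/4 = 10.26 W/m².
The Planck feedback parameter is 4σT_e³ = 2.113 W/m²/K.
So ΔT₀ = 10.26/2.113 = 4.86 K.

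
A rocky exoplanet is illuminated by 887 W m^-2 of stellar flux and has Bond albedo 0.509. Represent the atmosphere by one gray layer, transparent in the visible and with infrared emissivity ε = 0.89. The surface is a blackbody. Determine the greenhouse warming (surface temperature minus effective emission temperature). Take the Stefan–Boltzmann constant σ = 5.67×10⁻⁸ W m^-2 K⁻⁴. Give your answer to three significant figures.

At the top of the atmosphere, σT_e⁴ = S(1−α)/4 = 108.9 W m^-2, giving T_e = 209.3 K.
The surface balance (absorbed SW + ε·downward IR = σT_s⁴) with T_a⁴ = T_s⁴/2 reduces to T_s = T_e·[2/(2−ε)]^¼ = 242.5 K.
The atmosphere warms the surface by 33.20 K.

33.2 K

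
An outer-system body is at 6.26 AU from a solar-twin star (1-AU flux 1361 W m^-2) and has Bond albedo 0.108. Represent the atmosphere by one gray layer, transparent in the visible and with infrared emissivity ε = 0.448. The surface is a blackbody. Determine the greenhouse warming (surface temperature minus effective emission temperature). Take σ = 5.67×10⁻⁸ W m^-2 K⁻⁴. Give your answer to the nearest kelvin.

7 K

By the inverse-square law, S = 1361/6.26² = 34.73 W m^-2.
At the top of the atmosphere, σT_e⁴ = S(1−α)/4 = 7.745 W m^-2, giving T_e = 108.1 K.
For a single slab of emissivity ε, T_s⁴ = 2T_e⁴/(2−ε); thus T_s = 108.1·(1.289)^(1/4) = 115.2 K.
The atmosphere warms the surface by 7.076 K.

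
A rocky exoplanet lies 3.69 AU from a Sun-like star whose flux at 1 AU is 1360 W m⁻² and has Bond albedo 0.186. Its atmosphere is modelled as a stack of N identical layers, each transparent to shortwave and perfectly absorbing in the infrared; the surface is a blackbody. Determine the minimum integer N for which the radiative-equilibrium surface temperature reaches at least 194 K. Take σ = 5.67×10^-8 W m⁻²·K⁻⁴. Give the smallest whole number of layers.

Irradiance scales as 1/d², so S = 1360 W m⁻² × (1/3.69)² = 99.88 W m⁻².
Top-of-atmosphere balance: σT_e⁴ = S(1−α)/4 = 20.33 W m⁻² → T_e = 137.6 K.
Need (N+1)T_e⁴ ≥ T_s⁴, i.e. N+1 ≥ (194/137.6)⁴ = 3.951.
The minimum whole number is N = 3.

3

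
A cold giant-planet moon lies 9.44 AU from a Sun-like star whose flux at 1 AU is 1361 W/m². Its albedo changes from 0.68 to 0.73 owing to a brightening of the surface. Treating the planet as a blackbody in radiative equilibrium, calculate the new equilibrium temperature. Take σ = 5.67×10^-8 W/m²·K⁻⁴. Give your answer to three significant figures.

65.3 kelvin

By the inverse-square law, S = 1361/9.44² = 15.27 W/m².
New equilibrium: T₂ = [(1−0.73)·15.27/(4σ)]^(1/4) = 65.30 K.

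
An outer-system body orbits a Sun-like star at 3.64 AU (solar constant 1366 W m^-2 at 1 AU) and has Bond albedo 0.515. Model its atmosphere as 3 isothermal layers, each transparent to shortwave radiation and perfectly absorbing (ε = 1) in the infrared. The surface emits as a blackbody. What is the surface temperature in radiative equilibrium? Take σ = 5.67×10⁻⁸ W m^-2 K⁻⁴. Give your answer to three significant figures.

172 kelvin

By the inverse-square law, S = 1366/3.64² = 103.1 W m^-2.
The effective emission temperature is T_e = [S(1−α)/(4σ)]^¼ = 121.9 K.
With N = 3 opaque layers, T_s = (N+1)^(1/4)·T_e = 4^(1/4)·121.9 = 172.3 K.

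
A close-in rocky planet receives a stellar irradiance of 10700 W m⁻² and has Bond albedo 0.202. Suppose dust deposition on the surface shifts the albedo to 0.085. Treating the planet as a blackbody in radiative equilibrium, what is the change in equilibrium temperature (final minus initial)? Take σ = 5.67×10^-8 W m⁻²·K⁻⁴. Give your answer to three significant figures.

With α = 0.202, T₁ = 440.5 K.
With α = 0.085, T₂ = 455.8 K.
ΔT = T₂ − T₁ = 15.33 K.

15.3 K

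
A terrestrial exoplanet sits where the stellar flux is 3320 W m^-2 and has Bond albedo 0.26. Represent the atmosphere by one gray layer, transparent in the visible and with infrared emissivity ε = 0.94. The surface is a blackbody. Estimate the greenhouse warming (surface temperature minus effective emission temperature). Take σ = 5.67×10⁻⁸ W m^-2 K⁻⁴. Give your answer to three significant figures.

The planet radiates to space at T_e = [S(1−α)/(4σ)]^(1/4) = 322.6 K.
For a single slab of emissivity ε, T_s⁴ = 2T_e⁴/(2−ε); thus T_s = 322.6·(1.887)^(1/4) = 378.1 K.
T_s − T_e = 378.1 − 322.6 = 55.49 K.

55.5 K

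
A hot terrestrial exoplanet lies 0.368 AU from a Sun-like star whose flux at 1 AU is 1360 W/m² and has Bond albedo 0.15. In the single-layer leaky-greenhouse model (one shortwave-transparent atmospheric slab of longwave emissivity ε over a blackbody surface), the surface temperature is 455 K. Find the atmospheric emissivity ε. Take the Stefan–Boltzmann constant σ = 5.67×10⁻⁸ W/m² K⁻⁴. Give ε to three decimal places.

Flux at the orbit: S = 1360/(0.368)² = 10040 W/m².
Effective temperature: T_e = [S(1−α)/(4σ)]^(1/4) = 440.5 K.
Since (2−ε)/2 = (T_e/T_s)⁴ = 0.8782, ε = 0.2437.

0.244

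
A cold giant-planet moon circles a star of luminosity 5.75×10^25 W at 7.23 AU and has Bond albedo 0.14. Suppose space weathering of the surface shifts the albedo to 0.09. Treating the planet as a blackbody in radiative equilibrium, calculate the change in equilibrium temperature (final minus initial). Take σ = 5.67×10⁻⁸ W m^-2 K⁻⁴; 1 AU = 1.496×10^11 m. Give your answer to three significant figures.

Orbital distance: d = 7.23 AU = 1.082×10^12 m.
Spreading L over a sphere of radius d: S = 5.75×10^25/(4π·1.08×10^12²) = 3.911 W m^-2.
With α = 0.14, T₁ = 62.06 K.
After:  T₂ = [3.911·0.91/(4σ)]^(1/4) = 62.94 K.
ΔT = T₂ − T₁ = 0.8830 K.

0.883 K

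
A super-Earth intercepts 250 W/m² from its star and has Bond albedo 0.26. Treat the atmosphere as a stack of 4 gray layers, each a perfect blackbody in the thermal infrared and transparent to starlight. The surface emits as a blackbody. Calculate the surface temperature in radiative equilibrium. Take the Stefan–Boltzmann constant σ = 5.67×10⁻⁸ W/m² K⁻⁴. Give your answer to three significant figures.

253 K

OLR = S(1−α)/4 = 46.25 W/m²; the top layer radiates at T_e = 169.0 K.
Layer-by-layer balance gives σT_s⁴ = (N+1)σT_e⁴, so T_s = 5^¼·169.0 = 252.7 K.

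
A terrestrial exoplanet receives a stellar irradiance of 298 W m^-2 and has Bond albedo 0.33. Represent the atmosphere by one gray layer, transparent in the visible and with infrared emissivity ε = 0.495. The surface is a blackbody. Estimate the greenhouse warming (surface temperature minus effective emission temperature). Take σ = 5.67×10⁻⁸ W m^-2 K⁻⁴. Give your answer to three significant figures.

12.7 kelvin

Effective emission temperature (TOA balance): σT_e⁴ = S(1−α)/4 = 49.91 W m^-2 → T_e = 172.3 K.
For a single slab of emissivity ε, T_s⁴ = 2T_e⁴/(2−ε); thus T_s = 172.3·(1.329)^(1/4) = 184.9 K.
The atmosphere warms the surface by 12.69 K.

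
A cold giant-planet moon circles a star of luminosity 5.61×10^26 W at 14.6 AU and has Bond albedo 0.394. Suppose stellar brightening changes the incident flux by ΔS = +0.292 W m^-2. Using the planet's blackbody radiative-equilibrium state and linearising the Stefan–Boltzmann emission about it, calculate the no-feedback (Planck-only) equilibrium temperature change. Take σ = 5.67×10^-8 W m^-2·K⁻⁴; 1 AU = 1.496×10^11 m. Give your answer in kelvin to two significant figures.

d = 14.6 × 1.496×10^11 m = 2.184×10^12 m.
S = L/(4πd²) = 9.358 W m^-2.
The baseline emission temperature is T_e = 70.71 K.
ΔF = Δ[S(1−α)]/4 = (1−0.394)·+0.292/4 = 0.04424 W m^-2.
Planck response: λ_P = 4σT_e³ = 4·5.67×10⁻⁸·(70.71)³ = 0.08020 W m^-2/K.
So ΔT₀ = 0.04424/0.08020 = 0.552 K.

0.55 K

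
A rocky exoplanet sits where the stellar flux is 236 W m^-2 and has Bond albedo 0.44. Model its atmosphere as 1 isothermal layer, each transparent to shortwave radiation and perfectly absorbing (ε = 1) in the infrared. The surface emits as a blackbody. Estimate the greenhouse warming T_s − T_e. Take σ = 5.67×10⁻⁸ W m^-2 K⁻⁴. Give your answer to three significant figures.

29.4 K

The effective emission temperature is T_e = [S(1−α)/(4σ)]^¼ = 155.4 K.
Surface: T_s = (2)^¼·T_e = 184.8 K.
So the greenhouse effect raises the surface by 184.8 − 155.4 = 29.40 K.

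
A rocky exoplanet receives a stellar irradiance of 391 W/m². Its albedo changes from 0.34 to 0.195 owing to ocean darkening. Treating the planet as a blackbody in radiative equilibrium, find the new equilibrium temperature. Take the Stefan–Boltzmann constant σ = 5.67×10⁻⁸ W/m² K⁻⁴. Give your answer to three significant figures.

New equilibrium: T₂ = [(1−0.195)·391.0/(4σ)]^(1/4) = 193.0 K.

193 K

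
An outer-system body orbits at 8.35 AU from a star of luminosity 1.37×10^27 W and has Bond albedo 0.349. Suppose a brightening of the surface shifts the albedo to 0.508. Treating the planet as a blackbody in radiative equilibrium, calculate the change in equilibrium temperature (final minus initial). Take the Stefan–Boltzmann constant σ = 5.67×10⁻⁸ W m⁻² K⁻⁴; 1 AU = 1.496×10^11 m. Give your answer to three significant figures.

Orbital distance: d = 8.35 AU = 1.249×10^12 m.
Spreading L over a sphere of radius d: S = 1.37×10^27/(4π·1.25×10^12²) = 69.87 W m⁻².
Before: T₁ = [69.87·0.651/(4σ)]^(1/4) = 119.0 K.
After:  T₂ = [69.87·0.492/(4σ)]^(1/4) = 111.0 K.
ΔT = T₂ − T₁ = -8.046 K.

-8.05 K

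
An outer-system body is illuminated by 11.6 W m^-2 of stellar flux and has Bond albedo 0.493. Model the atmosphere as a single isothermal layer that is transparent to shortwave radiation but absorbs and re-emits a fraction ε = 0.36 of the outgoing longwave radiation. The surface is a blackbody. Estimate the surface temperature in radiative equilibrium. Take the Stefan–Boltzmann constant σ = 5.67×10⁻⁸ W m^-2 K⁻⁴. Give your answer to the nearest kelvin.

75 kelvin

The planet radiates to space at T_e = [S(1−α)/(4σ)]^(1/4) = 71.36 K.
The surface balance (absorbed SW + ε·downward IR = σT_s⁴) with T_a⁴ = T_s⁴/2 reduces to T_s = T_e·[2/(2−ε)]^¼ = 74.99 K.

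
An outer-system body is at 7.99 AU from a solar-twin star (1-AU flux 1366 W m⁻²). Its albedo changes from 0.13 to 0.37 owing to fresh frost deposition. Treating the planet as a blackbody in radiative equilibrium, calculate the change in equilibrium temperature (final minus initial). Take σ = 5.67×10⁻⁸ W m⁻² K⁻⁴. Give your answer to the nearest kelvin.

Flux at the orbit: S = 1366/(7.99)² = 21.40 W m⁻².
Initial: T₁ = [S(1−0.13)/(4σ)]^(1/4) = 95.18 K.
After:  T₂ = [21.40·0.63/(4σ)]^(1/4) = 87.80 K.
ΔT = T₂ − T₁ = -7.379 K.

-7 K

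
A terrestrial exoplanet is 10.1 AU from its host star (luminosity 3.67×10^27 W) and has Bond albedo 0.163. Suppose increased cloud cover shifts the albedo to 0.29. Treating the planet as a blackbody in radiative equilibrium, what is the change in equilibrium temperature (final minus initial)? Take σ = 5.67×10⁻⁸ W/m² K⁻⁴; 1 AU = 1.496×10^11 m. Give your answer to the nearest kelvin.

d = 10.1 × 1.496×10^11 m = 1.511×10^12 m.
Flux at the orbit: S = L/(4πd²) = 3.67×10^27/(4π·(1.51×10^12)²) = 127.9 W/m².
Initial: T₁ = [S(1−0.163)/(4σ)]^(1/4) = 147.4 K.
With α = 0.29, T₂ = 141.5 K.
ΔT = T₂ − T₁ = -5.941 K.

-6 kelvin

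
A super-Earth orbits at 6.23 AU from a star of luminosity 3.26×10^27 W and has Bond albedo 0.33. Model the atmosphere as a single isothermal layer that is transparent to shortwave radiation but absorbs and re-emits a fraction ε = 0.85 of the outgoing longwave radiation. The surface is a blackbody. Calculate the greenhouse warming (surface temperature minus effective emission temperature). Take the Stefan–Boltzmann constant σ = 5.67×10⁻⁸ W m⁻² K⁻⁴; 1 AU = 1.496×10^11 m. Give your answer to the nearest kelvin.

26 kelvin

Orbital distance: d = 6.23 AU = 9.320×10^11 m.
Flux at the orbit: S = L/(4πd²) = 3.26×10^27/(4π·(9.32×10^11)²) = 298.7 W m⁻².
Effective emission temperature (TOA balance): σT_e⁴ = S(1−α)/4 = 50.02 W m⁻² → T_e = 172.3 K.
Surface balance with a leaky layer gives σT_s⁴ = σT_e⁴·2/(2−ε), so T_s = T_e·[2/(2−0.85)]^(1/4) = 197.9 K.
The atmosphere warms the surface by 25.57 K.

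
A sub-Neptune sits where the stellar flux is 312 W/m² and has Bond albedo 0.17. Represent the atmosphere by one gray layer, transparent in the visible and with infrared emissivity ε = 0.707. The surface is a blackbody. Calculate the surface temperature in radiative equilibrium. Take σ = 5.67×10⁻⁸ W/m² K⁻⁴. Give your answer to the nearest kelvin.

205 K

The planet radiates to space at T_e = [S(1−α)/(4σ)]^(1/4) = 183.8 K.
The surface balance (absorbed SW + ε·downward IR = σT_s⁴) with T_a⁴ = T_s⁴/2 reduces to T_s = T_e·[2/(2−ε)]^¼ = 205.0 K.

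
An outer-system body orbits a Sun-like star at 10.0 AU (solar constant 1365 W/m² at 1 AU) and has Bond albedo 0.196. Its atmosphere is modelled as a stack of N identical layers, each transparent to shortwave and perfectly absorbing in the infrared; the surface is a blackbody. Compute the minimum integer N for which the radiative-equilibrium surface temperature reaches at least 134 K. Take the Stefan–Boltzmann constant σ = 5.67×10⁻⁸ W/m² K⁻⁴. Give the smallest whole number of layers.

Irradiance scales as 1/d², so S = 1365 W/m² × (1/10.0)² = 13.65 W/m².
The effective emission temperature is T_e = [S(1−α)/(4σ)]^¼ = 83.40 K.
T_s = (N+1)^(1/4)·T_e ≥ 134 K requires N+1 ≥ (T_s/T_e)⁴ = (134/83.40)⁴ = 6.663.
The minimum whole number is N = 6.

6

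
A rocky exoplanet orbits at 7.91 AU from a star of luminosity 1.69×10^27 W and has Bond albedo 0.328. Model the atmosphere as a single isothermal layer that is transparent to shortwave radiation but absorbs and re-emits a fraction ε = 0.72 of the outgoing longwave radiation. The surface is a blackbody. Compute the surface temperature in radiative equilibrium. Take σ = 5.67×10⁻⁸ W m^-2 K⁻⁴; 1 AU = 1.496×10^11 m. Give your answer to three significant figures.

Orbital distance: d = 7.91 AU = 1.183×10^12 m.
S = L/(4πd²) = 96.04 W m^-2.
At the top of the atmosphere, σT_e⁴ = S(1−α)/4 = 16.14 W m^-2, giving T_e = 129.9 K.
Surface balance with a leaky layer gives σT_s⁴ = σT_e⁴·2/(2−ε), so T_s = T_e·[2/(2−0.72)]^(1/4) = 145.2 K.

145 K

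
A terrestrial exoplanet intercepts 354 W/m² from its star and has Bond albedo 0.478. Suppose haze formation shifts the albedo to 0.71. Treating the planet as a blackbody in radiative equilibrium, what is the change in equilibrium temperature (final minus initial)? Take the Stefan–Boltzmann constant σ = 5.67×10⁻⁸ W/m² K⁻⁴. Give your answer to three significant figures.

-23.1 kelvin

Before: T₁ = [354.0·0.522/(4σ)]^(1/4) = 168.9 K.
With α = 0.71, T₂ = 145.9 K.
Change: 145.9 − 168.9 = -23.09 K.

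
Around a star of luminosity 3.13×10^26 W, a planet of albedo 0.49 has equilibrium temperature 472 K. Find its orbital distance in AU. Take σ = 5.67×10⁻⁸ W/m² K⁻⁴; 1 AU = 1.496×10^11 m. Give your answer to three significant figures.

0.225 AU

Energy balance gives S = 4σT⁴/(1−α) = 22070 W/m².
From L = 4πd²S, d = √(3.13×10^26/(4π·22070)) = 3.359×10^10 m = 0.2246 AU.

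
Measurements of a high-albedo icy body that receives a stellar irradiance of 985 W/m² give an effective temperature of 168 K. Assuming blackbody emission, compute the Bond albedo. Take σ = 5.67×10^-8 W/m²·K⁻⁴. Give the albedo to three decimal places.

From σT⁴ = S(1−α)/4 we invert for α: 1−α = 4σT⁴/S.
4σT⁴ = 4·5.67×10⁻⁸·(168)⁴ = 180.7 W/m².
Hence α = 1 − 180.7/985.0 = 0.8166.

0.817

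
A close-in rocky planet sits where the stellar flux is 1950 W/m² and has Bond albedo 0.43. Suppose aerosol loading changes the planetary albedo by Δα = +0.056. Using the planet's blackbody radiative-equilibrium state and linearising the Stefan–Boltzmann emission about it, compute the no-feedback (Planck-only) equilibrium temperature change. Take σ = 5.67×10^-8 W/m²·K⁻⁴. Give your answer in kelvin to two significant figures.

Unperturbed T_e = [1950·(1−0.43)/(4σ)]^¼ = 264.6 K.
TOA radiative forcing: ΔF = −S·Δα/4 = −1950·(+0.056)/4 = -27.30 W/m².
Planck response: λ_P = 4σT_e³ = 4·5.67×10⁻⁸·(264.6)³ = 4.201 W/m²/K.
So ΔT₀ = -27.30/4.201 = -6.50 K.

-6.5 kelvin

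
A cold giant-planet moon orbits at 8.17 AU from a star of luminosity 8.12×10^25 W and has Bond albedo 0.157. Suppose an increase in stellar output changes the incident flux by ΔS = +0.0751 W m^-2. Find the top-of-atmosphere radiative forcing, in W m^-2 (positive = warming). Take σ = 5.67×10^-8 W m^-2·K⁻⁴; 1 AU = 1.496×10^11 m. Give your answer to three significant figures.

0.0158 W m^-2

Orbital distance: d = 8.17 AU = 1.222×10^12 m.
S = L/(4πd²) = 4.326 W m^-2.
ΔF = Δ[S(1−α)]/4 = (1−0.157)·+0.0751/4 = 0.01583 W m^-2.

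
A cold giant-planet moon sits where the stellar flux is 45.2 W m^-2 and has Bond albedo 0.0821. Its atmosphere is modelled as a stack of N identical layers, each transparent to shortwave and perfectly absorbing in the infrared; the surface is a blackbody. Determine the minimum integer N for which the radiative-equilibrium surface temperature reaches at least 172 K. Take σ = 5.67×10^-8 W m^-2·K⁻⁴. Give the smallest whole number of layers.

4

Top-of-atmosphere balance: σT_e⁴ = S(1−α)/4 = 10.37 W m^-2 → T_e = 116.3 K.
T_s = (N+1)^(1/4)·T_e ≥ 172 K requires N+1 ≥ (T_s/T_e)⁴ = (172/116.3)⁴ = 4.784.
Rounding up, N = 4.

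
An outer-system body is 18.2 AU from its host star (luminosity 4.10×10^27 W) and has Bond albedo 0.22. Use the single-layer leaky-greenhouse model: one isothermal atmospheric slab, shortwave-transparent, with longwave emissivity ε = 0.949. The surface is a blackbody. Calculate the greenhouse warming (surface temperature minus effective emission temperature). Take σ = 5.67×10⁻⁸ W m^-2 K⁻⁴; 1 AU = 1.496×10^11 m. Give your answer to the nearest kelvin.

19 kelvin

d = 18.2 × 1.496×10^11 m = 2.723×10^12 m.
Flux at the orbit: S = L/(4πd²) = 4.10×10^27/(4π·(2.72×10^12)²) = 44.01 W m^-2.
Effective emission temperature (TOA balance): σT_e⁴ = S(1−α)/4 = 8.582 W m^-2 → T_e = 110.9 K.
The surface balance (absorbed SW + ε·downward IR = σT_s⁴) with T_a⁴ = T_s⁴/2 reduces to T_s = T_e·[2/(2−ε)]^¼ = 130.3 K.
The atmosphere warms the surface by 19.36 K.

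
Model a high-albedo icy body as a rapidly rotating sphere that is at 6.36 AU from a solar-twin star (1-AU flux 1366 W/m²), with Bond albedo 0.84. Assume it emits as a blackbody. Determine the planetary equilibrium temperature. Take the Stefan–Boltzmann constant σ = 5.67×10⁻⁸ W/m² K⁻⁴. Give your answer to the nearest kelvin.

Irradiance scales as 1/d², so S = 1366 W/m² × (1/6.36)² = 33.77 W/m².
Averaging over the sphere, the absorbed flux is S(1−α)/4 = 1.351 W/m².
Set σT⁴ = 1.351 → T = (1.351/σ)^(1/4) = 69.86 K.

70 K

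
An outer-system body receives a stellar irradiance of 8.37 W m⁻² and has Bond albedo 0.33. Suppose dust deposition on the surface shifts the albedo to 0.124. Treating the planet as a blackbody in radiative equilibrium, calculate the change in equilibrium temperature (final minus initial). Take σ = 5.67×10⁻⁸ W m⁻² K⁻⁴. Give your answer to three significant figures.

With α = 0.33, T₁ = 70.52 K.
With α = 0.124, T₂ = 75.40 K.
ΔT = T₂ − T₁ = 4.888 K.

4.89 kelvin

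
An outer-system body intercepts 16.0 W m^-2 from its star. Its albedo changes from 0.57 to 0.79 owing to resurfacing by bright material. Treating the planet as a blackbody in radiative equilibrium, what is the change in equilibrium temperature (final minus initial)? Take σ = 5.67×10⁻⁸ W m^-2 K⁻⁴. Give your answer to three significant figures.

-12.2 kelvin

Initial: T₁ = [S(1−0.57)/(4σ)]^(1/4) = 74.21 K.
After:  T₂ = [16.00·0.21/(4σ)]^(1/4) = 62.04 K.
ΔT = T₂ − T₁ = -12.17 K.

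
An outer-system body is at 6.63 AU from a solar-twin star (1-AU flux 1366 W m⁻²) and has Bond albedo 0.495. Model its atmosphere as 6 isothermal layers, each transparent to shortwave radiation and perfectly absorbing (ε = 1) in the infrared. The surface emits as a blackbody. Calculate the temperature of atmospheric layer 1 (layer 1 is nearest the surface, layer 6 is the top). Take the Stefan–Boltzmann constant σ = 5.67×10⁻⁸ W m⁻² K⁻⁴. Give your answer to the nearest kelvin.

By the inverse-square law, S = 1366/6.63² = 31.08 W m⁻².
Top-of-atmosphere balance: σT_e⁴ = S(1−α)/4 = 3.923 W m⁻² → T_e = 91.20 K.
In the N-layer model, layer k (counted from the surface) has T_k = (N+1−k)^(1/4)·T_e.
T_1 = (6)^(1/4)·91.20 = 142.7 K.

143 K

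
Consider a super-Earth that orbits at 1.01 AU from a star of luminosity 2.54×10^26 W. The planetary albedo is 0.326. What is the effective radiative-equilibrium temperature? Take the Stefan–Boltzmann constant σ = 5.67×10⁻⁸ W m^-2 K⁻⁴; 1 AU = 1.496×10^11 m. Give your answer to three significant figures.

d = 1.01 × 1.496×10^11 m = 1.511×10^11 m.
Spreading L over a sphere of radius d: S = 2.54×10^26/(4π·1.51×10^11²) = 885.4 W m^-2.
The planet absorbs (1−α)S over its disc πR² and re-emits over 4πR², so the mean absorbed flux is (1−0.326)·885.4/4 = 149.2 W m^-2.
In equilibrium σT⁴ equals this, so T = 226.5 K.

226 kelvin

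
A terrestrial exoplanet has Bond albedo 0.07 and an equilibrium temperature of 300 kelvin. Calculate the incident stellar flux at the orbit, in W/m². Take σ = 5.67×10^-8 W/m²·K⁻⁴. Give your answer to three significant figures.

Invert the energy balance for S: S = 4σT⁴/(1−α).
σT⁴ = 5.67×10⁻⁸·(300)⁴ = 459.3 W/m².
So S = 4×459.3/(1−0.07) = 1975 W/m².

1980 W/m²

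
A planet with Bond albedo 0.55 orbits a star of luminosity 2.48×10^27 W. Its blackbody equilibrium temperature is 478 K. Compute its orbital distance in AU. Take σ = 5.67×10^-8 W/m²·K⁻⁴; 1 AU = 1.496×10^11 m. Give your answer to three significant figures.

Energy balance gives S = 4σT⁴/(1−α) = 26310 W/m².
Then d = [L/(4πS)]^(1/2) = 8.661×10^10 m, i.e. 0.5789 AU.

0.579 AU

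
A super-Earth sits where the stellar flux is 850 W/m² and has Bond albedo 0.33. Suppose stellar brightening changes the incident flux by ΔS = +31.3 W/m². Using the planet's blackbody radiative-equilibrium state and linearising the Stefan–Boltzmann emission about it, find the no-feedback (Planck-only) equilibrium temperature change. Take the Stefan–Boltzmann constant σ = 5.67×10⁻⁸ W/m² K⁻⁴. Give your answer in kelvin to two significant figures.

2.1 kelvin

Unperturbed T_e = [850.0·(1−0.33)/(4σ)]^¼ = 223.9 K.
Only a fraction (1−α) is absorbed and it's spread over 4πR², so ΔF = (1−α)ΔS/4 = 5.243 W/m².
The Planck feedback parameter is 4σT_e³ = 2.544 W/m²/K.
ΔT₀ = ΔF/λ_P = 5.243/2.544 = 2.06 K.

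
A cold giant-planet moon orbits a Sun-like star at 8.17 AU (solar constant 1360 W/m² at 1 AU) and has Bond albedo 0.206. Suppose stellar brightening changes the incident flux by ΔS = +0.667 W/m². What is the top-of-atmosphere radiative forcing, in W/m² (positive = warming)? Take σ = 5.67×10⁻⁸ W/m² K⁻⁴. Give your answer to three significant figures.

0.132 W/m²

By the inverse-square law, S = 1360/8.17² = 20.37 W/m².
Only a fraction (1−α) is absorbed and it's spread over 4πR², so ΔF = (1−α)ΔS/4 = 0.1324 W/m².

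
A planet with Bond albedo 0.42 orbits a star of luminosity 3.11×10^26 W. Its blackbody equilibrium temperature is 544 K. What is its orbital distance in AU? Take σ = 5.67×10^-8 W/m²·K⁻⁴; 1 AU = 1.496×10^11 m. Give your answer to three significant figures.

The flux needed for this T is 4σT⁴/(1−0.42) = 34250 W/m².
Then d = [L/(4πS)]^(1/2) = 2.688×10^10 m, i.e. 0.1797 AU.

0.180 AU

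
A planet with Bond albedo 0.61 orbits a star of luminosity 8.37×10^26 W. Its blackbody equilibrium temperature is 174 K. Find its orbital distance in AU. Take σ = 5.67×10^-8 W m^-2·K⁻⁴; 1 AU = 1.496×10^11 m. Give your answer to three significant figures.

2.36 AU

Energy balance gives S = 4σT⁴/(1−α) = 533.1 W m^-2.
S = L/(4πd²) → d = √(L/4πS) = √(8.37×10^26/(4π·533.1)) = 3.535×10^11 m = 2.363 AU.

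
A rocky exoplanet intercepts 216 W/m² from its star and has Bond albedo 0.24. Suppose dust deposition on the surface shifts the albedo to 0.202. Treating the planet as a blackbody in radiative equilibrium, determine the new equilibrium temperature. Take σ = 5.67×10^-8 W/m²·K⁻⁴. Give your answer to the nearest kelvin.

With the new albedo, S(1−α₂)/4 = 43.09 W/m², so T₂ = 166.0 K.

166 K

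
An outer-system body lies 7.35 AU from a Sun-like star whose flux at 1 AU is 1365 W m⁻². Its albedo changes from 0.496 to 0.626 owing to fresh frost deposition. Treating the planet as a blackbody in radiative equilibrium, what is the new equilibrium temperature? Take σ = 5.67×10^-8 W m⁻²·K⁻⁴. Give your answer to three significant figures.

80.3 K

By the inverse-square law, S = 1365/7.35² = 25.27 W m⁻².
New equilibrium: T₂ = [(1−0.626)·25.27/(4σ)]^(1/4) = 80.34 K.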